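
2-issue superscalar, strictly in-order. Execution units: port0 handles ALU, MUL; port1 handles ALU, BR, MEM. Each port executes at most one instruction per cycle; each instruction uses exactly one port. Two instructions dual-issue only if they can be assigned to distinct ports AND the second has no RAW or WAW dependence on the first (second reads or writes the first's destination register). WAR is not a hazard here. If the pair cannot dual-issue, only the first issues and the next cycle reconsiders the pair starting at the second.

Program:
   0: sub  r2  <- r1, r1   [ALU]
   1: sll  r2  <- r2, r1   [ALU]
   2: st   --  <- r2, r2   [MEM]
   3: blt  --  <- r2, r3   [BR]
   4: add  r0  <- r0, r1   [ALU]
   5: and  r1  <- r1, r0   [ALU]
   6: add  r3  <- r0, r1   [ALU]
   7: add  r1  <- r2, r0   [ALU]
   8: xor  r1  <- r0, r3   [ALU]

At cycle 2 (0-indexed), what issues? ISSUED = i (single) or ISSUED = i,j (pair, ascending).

  cy0 -> i0 (sub.ALU) RAW+WAW r2
  cy1 -> i1 (sll.ALU) RAW r2
  cy2 -> i2 (st.MEM) no-port MEM/BR
  cy3 -> i3/i4 (blt.BR add.ALU) 2-wide
  cy4 -> i5 (and.ALU) RAW r1
  cy5 -> i6/i7 (add.ALU add.ALU) 2-wide
  cy6 -> i8 (xor.ALU) tail

ISSUED = 2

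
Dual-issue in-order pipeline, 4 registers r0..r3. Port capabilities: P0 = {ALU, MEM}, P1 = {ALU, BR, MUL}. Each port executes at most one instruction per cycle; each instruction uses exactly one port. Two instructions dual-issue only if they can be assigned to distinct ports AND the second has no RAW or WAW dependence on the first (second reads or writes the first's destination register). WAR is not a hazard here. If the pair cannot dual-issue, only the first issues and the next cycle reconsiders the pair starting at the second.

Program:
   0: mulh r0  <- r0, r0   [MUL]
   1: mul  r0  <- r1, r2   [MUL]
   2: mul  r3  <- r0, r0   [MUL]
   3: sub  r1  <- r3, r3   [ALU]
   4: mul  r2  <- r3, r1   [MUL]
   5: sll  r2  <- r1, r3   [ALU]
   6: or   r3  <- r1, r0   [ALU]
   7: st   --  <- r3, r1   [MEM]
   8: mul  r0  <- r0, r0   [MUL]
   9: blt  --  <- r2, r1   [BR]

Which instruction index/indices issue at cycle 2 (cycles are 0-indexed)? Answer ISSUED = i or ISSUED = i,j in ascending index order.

c0: i0 mulh  no-port MUL/MUL
c1: i1 mul  no-port MUL/MUL
c2: i2 mul  RAW r3
c3: i3 sub  RAW r1
c4: i4 mul  WAW r2
c5: i5&i6 sll+or  2-wide
c6: i7&i8 st+mul  2-wide
c7: i9 blt  tail

ISSUED = 2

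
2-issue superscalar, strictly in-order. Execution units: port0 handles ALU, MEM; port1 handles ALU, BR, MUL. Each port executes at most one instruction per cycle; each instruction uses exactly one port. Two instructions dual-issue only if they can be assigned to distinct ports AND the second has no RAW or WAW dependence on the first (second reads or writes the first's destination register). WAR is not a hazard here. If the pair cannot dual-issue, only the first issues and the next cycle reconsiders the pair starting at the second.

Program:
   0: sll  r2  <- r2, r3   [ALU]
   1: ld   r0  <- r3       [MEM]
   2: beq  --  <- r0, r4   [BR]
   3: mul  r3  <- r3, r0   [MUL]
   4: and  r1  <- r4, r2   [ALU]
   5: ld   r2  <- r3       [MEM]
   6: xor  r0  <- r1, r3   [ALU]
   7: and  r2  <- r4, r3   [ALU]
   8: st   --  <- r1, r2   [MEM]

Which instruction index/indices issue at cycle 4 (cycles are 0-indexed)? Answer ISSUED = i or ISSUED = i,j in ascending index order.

ISSUED = 7

0. sll.ALU ld.MEM @i0&i1  | 2-wide
1. beq.BR @i2  | no-port BR/MUL
2. mul.MUL and.ALU @i3&i4  | 2-wide
3. ld.MEM xor.ALU @i5&i6  | 2-wide
4. and.ALU @i7  | RAW r2
5. st.MEM @i8  | tail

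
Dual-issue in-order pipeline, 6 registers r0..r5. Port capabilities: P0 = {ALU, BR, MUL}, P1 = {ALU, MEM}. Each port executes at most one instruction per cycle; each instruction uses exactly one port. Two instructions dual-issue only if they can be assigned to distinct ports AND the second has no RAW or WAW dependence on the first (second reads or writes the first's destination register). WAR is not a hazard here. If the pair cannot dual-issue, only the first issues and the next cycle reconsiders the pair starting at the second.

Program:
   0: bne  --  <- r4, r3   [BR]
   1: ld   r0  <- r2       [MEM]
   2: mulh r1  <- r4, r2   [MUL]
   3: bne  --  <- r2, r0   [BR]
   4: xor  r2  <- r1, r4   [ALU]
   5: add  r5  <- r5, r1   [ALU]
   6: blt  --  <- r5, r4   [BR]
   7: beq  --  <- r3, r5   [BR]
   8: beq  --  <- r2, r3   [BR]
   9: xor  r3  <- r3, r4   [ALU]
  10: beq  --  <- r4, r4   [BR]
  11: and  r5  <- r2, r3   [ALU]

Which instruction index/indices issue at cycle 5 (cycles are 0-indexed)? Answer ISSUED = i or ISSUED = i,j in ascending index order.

c0: i0/i1 bne ld  pair
c1: i2 mulh  no-port MUL/BR
c2: i3/i4 bne xor  pair
c3: i5 add  RAW r5
c4: i6 blt  no-port BR/BR
c5: i7 beq  no-port BR/BR
c6: i8/i9 beq xor  pair
c7: i10/i11 beq and  pair

ISSUED = 7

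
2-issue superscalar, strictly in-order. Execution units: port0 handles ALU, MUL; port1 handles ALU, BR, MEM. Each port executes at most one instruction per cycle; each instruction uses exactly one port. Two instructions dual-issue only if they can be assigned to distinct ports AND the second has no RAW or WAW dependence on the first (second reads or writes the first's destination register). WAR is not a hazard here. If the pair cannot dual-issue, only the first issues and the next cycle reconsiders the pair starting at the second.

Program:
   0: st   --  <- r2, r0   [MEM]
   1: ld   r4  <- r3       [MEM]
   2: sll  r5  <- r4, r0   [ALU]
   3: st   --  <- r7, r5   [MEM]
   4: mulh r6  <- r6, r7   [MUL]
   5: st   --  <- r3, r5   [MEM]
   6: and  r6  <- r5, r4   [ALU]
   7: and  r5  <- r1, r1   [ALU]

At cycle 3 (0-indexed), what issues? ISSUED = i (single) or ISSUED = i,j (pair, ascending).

ISSUED = 3,4

0. st @i0  | no-port MEM/MEM
1. ld @i1  | RAW r4
2. sll @i2  | RAW r5
3. st;mulh @i3&i4  | pair
4. st;and @i5&i6  | pair
5. and @i7  | tail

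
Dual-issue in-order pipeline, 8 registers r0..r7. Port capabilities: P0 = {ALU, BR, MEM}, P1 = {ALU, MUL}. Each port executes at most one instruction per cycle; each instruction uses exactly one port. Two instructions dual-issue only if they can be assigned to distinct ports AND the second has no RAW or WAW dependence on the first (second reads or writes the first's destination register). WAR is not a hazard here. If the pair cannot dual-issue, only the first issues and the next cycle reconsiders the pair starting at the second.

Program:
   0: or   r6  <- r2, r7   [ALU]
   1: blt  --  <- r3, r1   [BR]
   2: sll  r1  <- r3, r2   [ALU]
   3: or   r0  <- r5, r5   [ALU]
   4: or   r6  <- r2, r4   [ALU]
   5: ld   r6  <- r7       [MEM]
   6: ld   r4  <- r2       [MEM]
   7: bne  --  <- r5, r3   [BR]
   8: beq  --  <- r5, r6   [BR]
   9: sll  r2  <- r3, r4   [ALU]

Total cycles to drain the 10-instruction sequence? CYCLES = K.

CYCLES = 7

[0] i0&i1  or blt  -- 2-wide
[1] i2&i3  sll or  -- 2-wide
[2] i4  or  -- WAW r6
[3] i5  ld  -- no-port MEM/MEM
[4] i6  ld  -- no-port MEM/BR
[5] i7  bne  -- no-port BR/BR
[6] i8&i9  beq sll  -- 2-wide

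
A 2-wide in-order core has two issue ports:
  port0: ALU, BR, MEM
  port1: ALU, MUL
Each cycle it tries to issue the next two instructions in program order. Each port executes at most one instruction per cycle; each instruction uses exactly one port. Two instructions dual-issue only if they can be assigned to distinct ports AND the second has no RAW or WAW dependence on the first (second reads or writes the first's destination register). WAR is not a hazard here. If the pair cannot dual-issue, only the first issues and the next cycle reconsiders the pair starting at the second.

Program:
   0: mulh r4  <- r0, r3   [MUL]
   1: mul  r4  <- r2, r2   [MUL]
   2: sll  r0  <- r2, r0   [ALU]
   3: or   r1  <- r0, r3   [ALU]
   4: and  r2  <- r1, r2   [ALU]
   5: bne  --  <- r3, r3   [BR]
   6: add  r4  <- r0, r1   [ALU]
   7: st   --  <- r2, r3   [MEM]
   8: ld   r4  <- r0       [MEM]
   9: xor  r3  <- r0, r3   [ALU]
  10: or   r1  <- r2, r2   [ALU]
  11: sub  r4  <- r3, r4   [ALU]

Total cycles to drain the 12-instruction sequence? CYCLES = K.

CYCLES = 7

0. mulh @i0  | no-port MUL/MUL
1. mul sll @i1+i2  | 2-wide
2. or @i3  | RAW r1
3. and bne @i4+i5  | 2-wide
4. add st @i6+i7  | 2-wide
5. ld xor @i8+i9  | 2-wide
6. or sub @i10+i11  | 2-wide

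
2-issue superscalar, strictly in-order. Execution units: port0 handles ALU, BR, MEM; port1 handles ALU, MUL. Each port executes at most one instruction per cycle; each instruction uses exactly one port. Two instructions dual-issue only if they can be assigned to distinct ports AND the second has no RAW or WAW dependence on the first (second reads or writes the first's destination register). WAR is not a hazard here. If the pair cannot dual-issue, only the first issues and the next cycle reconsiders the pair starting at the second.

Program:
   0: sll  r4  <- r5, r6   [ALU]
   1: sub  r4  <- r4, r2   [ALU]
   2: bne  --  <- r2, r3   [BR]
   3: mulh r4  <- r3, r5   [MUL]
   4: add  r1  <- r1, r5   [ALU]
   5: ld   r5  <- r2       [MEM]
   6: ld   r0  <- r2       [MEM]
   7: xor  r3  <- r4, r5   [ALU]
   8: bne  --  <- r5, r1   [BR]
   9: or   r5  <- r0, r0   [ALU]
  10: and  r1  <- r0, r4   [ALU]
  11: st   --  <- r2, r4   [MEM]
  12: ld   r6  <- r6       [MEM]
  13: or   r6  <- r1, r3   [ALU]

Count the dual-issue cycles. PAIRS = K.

PAIRS = 5

t=0 i0:sll.ALU ; RAW+WAW r4
t=1 i1,i2:sub.ALU/bne.BR ; 2-wide
t=2 i3,i4:mulh.MUL/add.ALU ; 2-wide
t=3 i5:ld.MEM ; no-port MEM/MEM
t=4 i6,i7:ld.MEM/xor.ALU ; 2-wide
t=5 i8,i9:bne.BR/or.ALU ; 2-wide
t=6 i10,i11:and.ALU/st.MEM ; 2-wide
t=7 i12:ld.MEM ; WAW r6
t=8 i13:or.ALU ; tail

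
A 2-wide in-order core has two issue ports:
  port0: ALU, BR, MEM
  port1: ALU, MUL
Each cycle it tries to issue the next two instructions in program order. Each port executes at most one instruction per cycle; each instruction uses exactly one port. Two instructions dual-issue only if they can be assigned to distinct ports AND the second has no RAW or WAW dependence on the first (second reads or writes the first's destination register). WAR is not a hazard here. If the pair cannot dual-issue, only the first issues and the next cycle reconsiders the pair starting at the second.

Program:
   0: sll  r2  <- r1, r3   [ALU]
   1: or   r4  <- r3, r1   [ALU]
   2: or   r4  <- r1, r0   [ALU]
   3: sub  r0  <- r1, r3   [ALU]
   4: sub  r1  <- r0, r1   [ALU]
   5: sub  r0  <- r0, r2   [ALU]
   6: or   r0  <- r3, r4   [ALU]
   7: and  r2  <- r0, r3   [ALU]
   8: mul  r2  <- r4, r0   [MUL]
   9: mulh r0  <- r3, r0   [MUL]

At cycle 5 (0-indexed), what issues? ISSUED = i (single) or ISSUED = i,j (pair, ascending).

ISSUED = 8

t=0 i0+i1:sll or ; dual
t=1 i2+i3:or sub ; dual
t=2 i4+i5:sub sub ; dual
t=3 i6:or ; RAW r0
t=4 i7:and ; WAW r2
t=5 i8:mul ; no-port MUL/MUL
t=6 i9:mulh ; tail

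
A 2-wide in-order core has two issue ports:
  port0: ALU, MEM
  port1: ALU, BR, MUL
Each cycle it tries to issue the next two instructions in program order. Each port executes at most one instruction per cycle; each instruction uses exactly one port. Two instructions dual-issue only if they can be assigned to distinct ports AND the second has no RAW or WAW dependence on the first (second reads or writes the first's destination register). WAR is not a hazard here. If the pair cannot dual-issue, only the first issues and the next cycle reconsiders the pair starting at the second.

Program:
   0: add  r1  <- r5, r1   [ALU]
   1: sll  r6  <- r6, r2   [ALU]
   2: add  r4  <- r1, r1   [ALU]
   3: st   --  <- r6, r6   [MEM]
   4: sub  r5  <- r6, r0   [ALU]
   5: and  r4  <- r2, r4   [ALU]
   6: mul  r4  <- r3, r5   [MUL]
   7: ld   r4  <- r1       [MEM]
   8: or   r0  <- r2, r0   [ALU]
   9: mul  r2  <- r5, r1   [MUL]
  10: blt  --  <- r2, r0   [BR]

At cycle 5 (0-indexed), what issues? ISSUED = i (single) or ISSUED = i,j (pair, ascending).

ISSUED = 9

#0 head=0: add sll i0&i1 2-wide
#1 head=2: add st i2&i3 2-wide
#2 head=4: sub and i4&i5 2-wide
#3 head=6: mul i6 WAW r4
#4 head=7: ld or i7&i8 2-wide
#5 head=9: mul i9 no-port MUL/BR
#6 head=10: blt i10 tail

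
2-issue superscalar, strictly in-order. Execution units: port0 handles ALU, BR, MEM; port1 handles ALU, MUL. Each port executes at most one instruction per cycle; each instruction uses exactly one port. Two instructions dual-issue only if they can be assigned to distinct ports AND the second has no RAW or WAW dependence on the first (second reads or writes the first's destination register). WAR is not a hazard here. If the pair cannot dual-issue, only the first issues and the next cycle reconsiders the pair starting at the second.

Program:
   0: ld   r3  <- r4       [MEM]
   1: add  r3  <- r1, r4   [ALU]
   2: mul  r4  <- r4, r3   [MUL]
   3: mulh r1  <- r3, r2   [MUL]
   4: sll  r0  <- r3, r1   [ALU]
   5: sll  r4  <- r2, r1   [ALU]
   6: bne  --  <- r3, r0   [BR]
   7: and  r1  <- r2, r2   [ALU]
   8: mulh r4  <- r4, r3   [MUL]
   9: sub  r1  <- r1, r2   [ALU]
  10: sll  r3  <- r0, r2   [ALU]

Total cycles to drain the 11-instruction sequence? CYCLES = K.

CYCLES = 8

#0 head=0: ld.MEM i0 WAW r3
#1 head=1: add.ALU i1 RAW r3
#2 head=2: mul.MUL i2 no-port MUL/MUL
#3 head=3: mulh.MUL i3 RAW r1
#4 head=4: sll.ALU;sll.ALU i4/i5 2-wide
#5 head=6: bne.BR;and.ALU i6/i7 2-wide
#6 head=8: mulh.MUL;sub.ALU i8/i9 2-wide
#7 head=10: sll.ALU i10 tail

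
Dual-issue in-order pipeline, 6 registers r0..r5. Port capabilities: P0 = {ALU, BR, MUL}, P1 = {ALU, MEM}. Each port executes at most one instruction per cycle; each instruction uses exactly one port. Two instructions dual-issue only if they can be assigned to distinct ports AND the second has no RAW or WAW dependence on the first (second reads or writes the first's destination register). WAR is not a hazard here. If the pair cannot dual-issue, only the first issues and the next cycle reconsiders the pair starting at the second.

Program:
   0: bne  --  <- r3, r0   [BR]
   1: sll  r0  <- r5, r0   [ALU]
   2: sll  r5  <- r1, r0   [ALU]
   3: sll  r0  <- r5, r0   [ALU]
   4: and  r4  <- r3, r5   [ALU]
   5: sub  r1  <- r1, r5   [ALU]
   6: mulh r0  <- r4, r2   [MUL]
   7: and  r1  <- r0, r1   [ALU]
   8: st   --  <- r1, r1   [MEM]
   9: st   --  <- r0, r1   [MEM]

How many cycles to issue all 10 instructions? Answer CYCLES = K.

  cy0 -> i0,i1 (bne sll) pair
  cy1 -> i2 (sll) RAW r5
  cy2 -> i3,i4 (sll and) pair
  cy3 -> i5,i6 (sub mulh) pair
  cy4 -> i7 (and) RAW r1
  cy5 -> i8 (st) no-port MEM/MEM
  cy6 -> i9 (st) tail

CYCLES = 7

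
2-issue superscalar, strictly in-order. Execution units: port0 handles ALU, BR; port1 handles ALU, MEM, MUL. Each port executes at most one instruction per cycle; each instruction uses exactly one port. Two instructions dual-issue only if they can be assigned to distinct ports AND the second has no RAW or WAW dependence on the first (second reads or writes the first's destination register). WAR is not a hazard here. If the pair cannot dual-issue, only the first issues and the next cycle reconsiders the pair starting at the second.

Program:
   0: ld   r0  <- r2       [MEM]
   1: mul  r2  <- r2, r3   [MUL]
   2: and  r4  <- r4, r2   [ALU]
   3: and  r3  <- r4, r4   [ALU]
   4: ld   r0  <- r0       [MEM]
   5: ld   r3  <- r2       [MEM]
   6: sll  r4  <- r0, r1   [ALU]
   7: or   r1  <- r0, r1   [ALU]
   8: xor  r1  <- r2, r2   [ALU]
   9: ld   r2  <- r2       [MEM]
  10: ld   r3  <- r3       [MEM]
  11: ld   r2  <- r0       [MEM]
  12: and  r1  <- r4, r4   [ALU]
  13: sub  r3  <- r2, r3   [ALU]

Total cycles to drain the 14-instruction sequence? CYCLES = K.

CYCLES = 10

t=0 i0:ld.MEM ; no-port MEM/MUL
t=1 i1:mul.MUL ; RAW r2
t=2 i2:and.ALU ; RAW r4
t=3 i3,i4:and.ALU ld.MEM ; pair
t=4 i5,i6:ld.MEM sll.ALU ; pair
t=5 i7:or.ALU ; WAW r1
t=6 i8,i9:xor.ALU ld.MEM ; pair
t=7 i10:ld.MEM ; no-port MEM/MEM
t=8 i11,i12:ld.MEM and.ALU ; pair
t=9 i13:sub.ALU ; tail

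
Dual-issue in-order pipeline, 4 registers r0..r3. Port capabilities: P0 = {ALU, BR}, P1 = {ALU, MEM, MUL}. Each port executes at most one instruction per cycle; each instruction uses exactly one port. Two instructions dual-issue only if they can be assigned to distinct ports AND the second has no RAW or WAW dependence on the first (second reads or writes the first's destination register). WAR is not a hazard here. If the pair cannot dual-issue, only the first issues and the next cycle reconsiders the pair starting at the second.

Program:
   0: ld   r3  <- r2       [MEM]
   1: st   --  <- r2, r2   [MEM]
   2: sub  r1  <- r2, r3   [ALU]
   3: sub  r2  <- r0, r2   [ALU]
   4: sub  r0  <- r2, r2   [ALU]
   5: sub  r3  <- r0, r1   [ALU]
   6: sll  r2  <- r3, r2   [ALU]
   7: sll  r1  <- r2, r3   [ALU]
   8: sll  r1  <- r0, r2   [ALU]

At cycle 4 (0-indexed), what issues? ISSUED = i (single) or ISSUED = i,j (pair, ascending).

ISSUED = 5

#0 head=0: ld i0 no-port MEM/MEM
#1 head=1: st sub i1&i2 2-wide
#2 head=3: sub i3 RAW r2
#3 head=4: sub i4 RAW r0
#4 head=5: sub i5 RAW r3
#5 head=6: sll i6 RAW r2
#6 head=7: sll i7 WAW r1
#7 head=8: sll i8 tail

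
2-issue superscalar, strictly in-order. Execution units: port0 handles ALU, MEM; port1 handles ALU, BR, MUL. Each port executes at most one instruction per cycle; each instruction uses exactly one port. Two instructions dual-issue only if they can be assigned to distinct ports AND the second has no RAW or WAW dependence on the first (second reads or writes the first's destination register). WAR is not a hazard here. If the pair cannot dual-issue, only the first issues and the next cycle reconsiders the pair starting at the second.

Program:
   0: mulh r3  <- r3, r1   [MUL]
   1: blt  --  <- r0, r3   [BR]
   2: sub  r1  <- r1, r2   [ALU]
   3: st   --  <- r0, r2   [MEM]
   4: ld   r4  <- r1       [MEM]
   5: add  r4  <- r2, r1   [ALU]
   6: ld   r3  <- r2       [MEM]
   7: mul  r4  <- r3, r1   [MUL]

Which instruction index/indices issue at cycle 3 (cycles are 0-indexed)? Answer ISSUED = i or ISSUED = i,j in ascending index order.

0. mulh.MUL @i0  | no-port MUL/BR
1. blt.BR sub.ALU @i1&i2  | pair
2. st.MEM @i3  | no-port MEM/MEM
3. ld.MEM @i4  | WAW r4
4. add.ALU ld.MEM @i5&i6  | pair
5. mul.MUL @i7  | tail

ISSUED = 4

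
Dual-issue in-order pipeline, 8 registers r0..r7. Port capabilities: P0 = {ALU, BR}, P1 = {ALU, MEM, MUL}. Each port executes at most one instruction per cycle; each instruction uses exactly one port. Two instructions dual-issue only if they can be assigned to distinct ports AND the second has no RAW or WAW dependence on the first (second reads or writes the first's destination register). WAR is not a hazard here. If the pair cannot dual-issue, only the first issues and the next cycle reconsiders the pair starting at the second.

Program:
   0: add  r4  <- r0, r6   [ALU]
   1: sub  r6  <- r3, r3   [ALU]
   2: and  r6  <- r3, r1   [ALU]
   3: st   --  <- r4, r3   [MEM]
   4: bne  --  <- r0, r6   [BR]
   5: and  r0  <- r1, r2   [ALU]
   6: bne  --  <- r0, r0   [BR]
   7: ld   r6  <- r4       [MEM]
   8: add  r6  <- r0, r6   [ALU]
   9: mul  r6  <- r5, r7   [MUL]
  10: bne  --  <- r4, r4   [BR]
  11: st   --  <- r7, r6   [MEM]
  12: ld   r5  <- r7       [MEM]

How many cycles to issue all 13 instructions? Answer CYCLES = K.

CYCLES = 8

c0: i0&i1 add+sub  2-wide
c1: i2&i3 and+st  2-wide
c2: i4&i5 bne+and  2-wide
c3: i6&i7 bne+ld  2-wide
c4: i8 add  WAW r6
c5: i9&i10 mul+bne  2-wide
c6: i11 st  no-port MEM/MEM
c7: i12 ld  tail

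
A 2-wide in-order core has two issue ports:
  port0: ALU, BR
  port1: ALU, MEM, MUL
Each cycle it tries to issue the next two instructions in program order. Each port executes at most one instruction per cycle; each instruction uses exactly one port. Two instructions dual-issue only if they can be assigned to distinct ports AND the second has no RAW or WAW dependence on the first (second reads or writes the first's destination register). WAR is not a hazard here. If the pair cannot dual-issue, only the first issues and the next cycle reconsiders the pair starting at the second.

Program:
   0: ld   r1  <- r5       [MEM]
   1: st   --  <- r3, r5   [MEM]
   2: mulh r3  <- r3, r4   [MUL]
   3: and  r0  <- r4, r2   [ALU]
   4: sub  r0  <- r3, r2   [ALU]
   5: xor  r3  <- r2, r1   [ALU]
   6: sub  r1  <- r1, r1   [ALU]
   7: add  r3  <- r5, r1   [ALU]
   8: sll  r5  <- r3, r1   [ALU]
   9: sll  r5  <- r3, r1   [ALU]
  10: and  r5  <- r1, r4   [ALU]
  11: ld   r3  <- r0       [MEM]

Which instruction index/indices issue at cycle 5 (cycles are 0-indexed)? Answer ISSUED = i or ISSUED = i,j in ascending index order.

c0: i0 ld  no-port MEM/MEM
c1: i1 st  no-port MEM/MUL
c2: i2,i3 mulh and  pair
c3: i4,i5 sub xor  pair
c4: i6 sub  RAW r1
c5: i7 add  RAW r3
c6: i8 sll  WAW r5
c7: i9 sll  WAW r5
c8: i10,i11 and ld  pair

ISSUED = 7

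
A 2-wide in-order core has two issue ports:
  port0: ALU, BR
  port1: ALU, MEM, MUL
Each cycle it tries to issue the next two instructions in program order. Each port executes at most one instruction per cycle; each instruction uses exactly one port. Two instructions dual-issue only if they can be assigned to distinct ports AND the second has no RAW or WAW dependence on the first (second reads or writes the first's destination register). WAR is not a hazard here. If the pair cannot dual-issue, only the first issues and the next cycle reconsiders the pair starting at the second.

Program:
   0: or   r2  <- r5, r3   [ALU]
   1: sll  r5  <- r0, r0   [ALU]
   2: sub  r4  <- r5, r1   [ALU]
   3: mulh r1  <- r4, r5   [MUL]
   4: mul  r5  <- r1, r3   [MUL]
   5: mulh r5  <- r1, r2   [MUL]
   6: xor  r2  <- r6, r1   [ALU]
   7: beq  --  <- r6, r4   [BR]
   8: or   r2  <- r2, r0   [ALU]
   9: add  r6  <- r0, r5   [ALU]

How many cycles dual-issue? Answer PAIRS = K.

PAIRS = 3

[0] i0+i1  or.ALU sll.ALU  -- 2-wide
[1] i2  sub.ALU  -- RAW r4
[2] i3  mulh.MUL  -- no-port MUL/MUL
[3] i4  mul.MUL  -- no-port MUL/MUL
[4] i5+i6  mulh.MUL xor.ALU  -- 2-wide
[5] i7+i8  beq.BR or.ALU  -- 2-wide
[6] i9  add.ALU  -- tail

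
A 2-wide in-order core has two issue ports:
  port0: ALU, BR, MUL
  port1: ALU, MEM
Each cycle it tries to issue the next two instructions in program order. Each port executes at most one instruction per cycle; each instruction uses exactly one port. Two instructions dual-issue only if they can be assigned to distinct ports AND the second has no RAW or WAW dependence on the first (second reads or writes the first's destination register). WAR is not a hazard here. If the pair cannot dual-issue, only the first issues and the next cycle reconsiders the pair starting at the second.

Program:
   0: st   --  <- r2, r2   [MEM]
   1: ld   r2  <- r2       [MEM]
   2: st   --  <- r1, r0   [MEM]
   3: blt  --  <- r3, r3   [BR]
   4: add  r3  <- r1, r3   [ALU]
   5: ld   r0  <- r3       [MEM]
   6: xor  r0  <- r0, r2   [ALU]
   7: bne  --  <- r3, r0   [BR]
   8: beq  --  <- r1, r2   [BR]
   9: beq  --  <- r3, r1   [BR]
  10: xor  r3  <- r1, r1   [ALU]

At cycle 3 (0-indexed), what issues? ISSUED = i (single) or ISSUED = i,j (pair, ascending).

#0 head=0: st.MEM i0 no-port MEM/MEM
#1 head=1: ld.MEM i1 no-port MEM/MEM
#2 head=2: st.MEM;blt.BR i2/i3 pair
#3 head=4: add.ALU i4 RAW r3
#4 head=5: ld.MEM i5 RAW+WAW r0
#5 head=6: xor.ALU i6 RAW r0
#6 head=7: bne.BR i7 no-port BR/BR
#7 head=8: beq.BR i8 no-port BR/BR
#8 head=9: beq.BR;xor.ALU i9/i10 pair

ISSUED = 4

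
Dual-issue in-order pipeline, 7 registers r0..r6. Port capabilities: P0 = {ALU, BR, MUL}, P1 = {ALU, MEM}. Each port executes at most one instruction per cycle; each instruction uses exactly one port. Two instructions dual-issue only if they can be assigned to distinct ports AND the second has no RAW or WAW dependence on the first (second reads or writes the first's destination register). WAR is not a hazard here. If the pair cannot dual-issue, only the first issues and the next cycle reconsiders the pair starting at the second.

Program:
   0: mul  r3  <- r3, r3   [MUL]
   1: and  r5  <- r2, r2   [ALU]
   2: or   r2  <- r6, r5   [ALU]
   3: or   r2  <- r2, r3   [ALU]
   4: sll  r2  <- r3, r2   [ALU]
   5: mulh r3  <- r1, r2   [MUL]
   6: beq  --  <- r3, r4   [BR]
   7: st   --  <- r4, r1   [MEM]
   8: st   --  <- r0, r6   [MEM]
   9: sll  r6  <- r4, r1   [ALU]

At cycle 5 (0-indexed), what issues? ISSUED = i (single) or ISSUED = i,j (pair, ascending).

[0] i0/i1  mul.MUL+and.ALU  -- pair
[1] i2  or.ALU  -- RAW+WAW r2
[2] i3  or.ALU  -- RAW+WAW r2
[3] i4  sll.ALU  -- RAW r2
[4] i5  mulh.MUL  -- no-port MUL/BR
[5] i6/i7  beq.BR+st.MEM  -- pair
[6] i8/i9  st.MEM+sll.ALU  -- pair

ISSUED = 6,7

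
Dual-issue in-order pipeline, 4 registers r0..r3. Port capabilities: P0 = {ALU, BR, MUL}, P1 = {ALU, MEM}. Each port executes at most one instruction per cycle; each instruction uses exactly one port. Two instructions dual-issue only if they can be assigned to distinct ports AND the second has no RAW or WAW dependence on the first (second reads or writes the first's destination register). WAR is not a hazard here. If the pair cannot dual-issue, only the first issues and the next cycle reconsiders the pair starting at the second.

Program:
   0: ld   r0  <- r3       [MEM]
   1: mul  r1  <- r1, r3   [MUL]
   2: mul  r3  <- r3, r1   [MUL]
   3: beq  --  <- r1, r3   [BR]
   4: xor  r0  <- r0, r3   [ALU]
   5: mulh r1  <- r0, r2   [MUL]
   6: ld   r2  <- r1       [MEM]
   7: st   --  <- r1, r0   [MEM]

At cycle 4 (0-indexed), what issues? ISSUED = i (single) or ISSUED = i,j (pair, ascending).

0. ld;mul @i0/i1  | pair
1. mul @i2  | no-port MUL/BR
2. beq;xor @i3/i4  | pair
3. mulh @i5  | RAW r1
4. ld @i6  | no-port MEM/MEM
5. st @i7  | tail

ISSUED = 6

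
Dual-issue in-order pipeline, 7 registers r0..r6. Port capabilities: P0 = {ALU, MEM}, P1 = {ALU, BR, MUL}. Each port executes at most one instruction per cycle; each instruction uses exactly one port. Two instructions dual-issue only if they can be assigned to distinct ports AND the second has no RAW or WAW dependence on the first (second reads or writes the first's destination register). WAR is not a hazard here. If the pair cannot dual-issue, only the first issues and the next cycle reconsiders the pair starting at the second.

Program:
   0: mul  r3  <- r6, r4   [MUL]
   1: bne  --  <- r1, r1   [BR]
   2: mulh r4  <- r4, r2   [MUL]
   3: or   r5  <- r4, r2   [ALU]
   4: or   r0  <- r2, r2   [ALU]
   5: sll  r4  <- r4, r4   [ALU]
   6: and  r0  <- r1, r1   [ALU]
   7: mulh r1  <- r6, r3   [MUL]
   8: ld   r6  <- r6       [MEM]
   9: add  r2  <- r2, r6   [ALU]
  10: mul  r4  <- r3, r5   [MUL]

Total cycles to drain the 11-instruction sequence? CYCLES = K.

CYCLES = 7

#0 head=0: mul i0 no-port MUL/BR
#1 head=1: bne i1 no-port BR/MUL
#2 head=2: mulh i2 RAW r4
#3 head=3: or/or i3/i4 pair
#4 head=5: sll/and i5/i6 pair
#5 head=7: mulh/ld i7/i8 pair
#6 head=9: add/mul i9/i10 pair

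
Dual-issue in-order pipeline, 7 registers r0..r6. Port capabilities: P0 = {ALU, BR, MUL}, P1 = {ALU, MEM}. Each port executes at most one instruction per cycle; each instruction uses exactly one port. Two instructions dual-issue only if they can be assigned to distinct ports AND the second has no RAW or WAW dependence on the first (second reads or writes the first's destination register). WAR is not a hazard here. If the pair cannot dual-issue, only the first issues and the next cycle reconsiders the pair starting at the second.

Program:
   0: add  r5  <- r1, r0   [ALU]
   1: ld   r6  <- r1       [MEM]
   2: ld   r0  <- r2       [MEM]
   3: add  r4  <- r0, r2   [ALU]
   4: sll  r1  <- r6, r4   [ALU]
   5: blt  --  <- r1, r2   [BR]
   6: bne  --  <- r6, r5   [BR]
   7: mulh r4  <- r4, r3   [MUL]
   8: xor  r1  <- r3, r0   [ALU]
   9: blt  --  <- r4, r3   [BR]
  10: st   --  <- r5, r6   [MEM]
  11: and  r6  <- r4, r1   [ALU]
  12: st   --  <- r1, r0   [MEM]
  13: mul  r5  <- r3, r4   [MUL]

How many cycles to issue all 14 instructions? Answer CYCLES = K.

[0] i0&i1  add.ALU/ld.MEM  -- pair
[1] i2  ld.MEM  -- RAW r0
[2] i3  add.ALU  -- RAW r4
[3] i4  sll.ALU  -- RAW r1
[4] i5  blt.BR  -- no-port BR/BR
[5] i6  bne.BR  -- no-port BR/MUL
[6] i7&i8  mulh.MUL/xor.ALU  -- pair
[7] i9&i10  blt.BR/st.MEM  -- pair
[8] i11&i12  and.ALU/st.MEM  -- pair
[9] i13  mul.MUL  -- tail

CYCLES = 10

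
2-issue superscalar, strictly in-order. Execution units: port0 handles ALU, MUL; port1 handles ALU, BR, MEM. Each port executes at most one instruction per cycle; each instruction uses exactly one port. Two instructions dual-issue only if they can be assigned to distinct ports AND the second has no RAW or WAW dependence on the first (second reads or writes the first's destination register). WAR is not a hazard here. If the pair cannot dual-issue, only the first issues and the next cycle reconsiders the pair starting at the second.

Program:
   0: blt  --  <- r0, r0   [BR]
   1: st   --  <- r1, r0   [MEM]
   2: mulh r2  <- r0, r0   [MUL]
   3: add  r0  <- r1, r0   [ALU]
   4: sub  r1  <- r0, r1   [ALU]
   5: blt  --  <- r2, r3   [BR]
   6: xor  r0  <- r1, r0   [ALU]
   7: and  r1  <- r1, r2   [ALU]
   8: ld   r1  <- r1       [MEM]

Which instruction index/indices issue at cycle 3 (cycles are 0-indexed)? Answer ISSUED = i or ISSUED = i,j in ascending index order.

t=0 i0:blt.BR ; no-port BR/MEM
t=1 i1,i2:st.MEM mulh.MUL ; dual
t=2 i3:add.ALU ; RAW r0
t=3 i4,i5:sub.ALU blt.BR ; dual
t=4 i6,i7:xor.ALU and.ALU ; dual
t=5 i8:ld.MEM ; tail

ISSUED = 4,5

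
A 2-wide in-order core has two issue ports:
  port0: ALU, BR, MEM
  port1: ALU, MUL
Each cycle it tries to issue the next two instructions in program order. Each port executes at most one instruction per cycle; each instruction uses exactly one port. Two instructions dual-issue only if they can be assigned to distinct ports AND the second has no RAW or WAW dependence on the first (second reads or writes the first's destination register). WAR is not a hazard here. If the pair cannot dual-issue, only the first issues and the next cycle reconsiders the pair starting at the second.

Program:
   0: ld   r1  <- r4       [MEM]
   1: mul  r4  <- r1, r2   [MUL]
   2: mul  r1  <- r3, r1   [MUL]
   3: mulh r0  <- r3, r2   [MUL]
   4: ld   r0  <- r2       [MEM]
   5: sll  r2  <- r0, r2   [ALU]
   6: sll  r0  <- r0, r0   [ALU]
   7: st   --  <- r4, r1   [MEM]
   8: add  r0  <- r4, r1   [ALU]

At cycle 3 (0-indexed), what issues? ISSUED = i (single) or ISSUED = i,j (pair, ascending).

[0] i0  ld.MEM  -- RAW r1
[1] i1  mul.MUL  -- no-port MUL/MUL
[2] i2  mul.MUL  -- no-port MUL/MUL
[3] i3  mulh.MUL  -- WAW r0
[4] i4  ld.MEM  -- RAW r0
[5] i5/i6  sll.ALU/sll.ALU  -- pair
[6] i7/i8  st.MEM/add.ALU  -- pair

ISSUED = 3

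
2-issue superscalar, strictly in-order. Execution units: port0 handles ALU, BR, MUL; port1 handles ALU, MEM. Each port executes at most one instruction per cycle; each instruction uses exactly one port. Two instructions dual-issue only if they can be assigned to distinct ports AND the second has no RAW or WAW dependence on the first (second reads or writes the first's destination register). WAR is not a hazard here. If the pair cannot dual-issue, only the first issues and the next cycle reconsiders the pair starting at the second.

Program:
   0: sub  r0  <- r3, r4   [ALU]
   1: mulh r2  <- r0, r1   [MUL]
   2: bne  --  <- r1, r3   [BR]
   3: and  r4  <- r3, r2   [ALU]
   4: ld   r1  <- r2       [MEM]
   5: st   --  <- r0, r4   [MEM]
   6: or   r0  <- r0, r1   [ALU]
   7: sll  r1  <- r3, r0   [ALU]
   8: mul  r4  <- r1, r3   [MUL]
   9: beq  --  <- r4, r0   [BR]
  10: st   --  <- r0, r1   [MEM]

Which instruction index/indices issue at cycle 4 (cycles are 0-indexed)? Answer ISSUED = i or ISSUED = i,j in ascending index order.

[0] i0  sub  -- RAW r0
[1] i1  mulh  -- no-port MUL/BR
[2] i2+i3  bne+and  -- dual
[3] i4  ld  -- no-port MEM/MEM
[4] i5+i6  st+or  -- dual
[5] i7  sll  -- RAW r1
[6] i8  mul  -- no-port MUL/BR
[7] i9+i10  beq+st  -- dual

ISSUED = 5,6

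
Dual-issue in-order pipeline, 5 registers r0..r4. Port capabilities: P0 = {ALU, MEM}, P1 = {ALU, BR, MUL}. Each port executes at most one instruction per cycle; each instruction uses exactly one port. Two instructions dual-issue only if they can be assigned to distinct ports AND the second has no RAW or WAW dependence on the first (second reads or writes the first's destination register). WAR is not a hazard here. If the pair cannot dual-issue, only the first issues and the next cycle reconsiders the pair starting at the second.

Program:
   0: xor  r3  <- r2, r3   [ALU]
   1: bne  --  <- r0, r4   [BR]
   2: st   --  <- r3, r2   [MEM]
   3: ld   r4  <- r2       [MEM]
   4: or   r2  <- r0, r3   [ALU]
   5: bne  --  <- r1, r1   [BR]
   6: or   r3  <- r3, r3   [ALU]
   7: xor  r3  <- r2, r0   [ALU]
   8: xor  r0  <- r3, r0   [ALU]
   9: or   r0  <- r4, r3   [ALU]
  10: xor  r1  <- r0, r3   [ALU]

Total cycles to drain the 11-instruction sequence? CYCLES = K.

CYCLES = 8

#0 head=0: xor.ALU;bne.BR i0,i1 dual
#1 head=2: st.MEM i2 no-port MEM/MEM
#2 head=3: ld.MEM;or.ALU i3,i4 dual
#3 head=5: bne.BR;or.ALU i5,i6 dual
#4 head=7: xor.ALU i7 RAW r3
#5 head=8: xor.ALU i8 WAW r0
#6 head=9: or.ALU i9 RAW r0
#7 head=10: xor.ALU i10 tail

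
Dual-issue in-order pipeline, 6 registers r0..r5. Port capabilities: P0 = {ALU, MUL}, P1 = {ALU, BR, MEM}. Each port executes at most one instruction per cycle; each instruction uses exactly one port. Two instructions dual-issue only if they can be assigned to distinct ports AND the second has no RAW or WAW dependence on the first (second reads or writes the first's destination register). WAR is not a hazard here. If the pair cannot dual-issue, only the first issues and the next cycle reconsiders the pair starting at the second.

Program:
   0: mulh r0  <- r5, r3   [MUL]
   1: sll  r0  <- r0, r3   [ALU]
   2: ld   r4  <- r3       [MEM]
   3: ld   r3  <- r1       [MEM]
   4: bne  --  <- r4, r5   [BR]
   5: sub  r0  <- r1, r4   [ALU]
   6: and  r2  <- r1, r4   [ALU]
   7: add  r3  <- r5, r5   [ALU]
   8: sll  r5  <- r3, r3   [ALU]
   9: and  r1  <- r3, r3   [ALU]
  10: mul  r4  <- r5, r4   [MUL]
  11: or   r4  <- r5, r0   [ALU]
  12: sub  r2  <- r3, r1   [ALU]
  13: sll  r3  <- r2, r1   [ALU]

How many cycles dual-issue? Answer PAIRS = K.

PAIRS = 5

  cy0 -> i0 (mulh.MUL) RAW+WAW r0
  cy1 -> i1&i2 (sll.ALU/ld.MEM) 2-wide
  cy2 -> i3 (ld.MEM) no-port MEM/BR
  cy3 -> i4&i5 (bne.BR/sub.ALU) 2-wide
  cy4 -> i6&i7 (and.ALU/add.ALU) 2-wide
  cy5 -> i8&i9 (sll.ALU/and.ALU) 2-wide
  cy6 -> i10 (mul.MUL) WAW r4
  cy7 -> i11&i12 (or.ALU/sub.ALU) 2-wide
  cy8 -> i13 (sll.ALU) tail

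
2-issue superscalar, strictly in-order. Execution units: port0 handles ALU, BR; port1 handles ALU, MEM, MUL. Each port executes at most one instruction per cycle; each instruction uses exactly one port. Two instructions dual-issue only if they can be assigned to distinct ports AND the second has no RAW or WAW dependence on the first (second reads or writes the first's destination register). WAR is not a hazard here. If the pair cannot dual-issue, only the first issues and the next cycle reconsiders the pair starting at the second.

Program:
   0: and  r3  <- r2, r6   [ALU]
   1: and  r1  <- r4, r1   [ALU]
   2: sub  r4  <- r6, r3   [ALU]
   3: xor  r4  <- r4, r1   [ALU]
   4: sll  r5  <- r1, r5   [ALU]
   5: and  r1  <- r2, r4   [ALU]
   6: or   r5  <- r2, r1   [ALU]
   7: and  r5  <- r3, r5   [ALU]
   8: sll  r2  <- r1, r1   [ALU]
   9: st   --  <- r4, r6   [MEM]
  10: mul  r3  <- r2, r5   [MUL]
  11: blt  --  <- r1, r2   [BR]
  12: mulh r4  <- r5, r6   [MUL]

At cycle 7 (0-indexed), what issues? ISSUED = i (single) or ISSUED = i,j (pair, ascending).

[0] i0/i1  and and  -- 2-wide
[1] i2  sub  -- RAW+WAW r4
[2] i3/i4  xor sll  -- 2-wide
[3] i5  and  -- RAW r1
[4] i6  or  -- RAW+WAW r5
[5] i7/i8  and sll  -- 2-wide
[6] i9  st  -- no-port MEM/MUL
[7] i10/i11  mul blt  -- 2-wide
[8] i12  mulh  -- tail

ISSUED = 10,11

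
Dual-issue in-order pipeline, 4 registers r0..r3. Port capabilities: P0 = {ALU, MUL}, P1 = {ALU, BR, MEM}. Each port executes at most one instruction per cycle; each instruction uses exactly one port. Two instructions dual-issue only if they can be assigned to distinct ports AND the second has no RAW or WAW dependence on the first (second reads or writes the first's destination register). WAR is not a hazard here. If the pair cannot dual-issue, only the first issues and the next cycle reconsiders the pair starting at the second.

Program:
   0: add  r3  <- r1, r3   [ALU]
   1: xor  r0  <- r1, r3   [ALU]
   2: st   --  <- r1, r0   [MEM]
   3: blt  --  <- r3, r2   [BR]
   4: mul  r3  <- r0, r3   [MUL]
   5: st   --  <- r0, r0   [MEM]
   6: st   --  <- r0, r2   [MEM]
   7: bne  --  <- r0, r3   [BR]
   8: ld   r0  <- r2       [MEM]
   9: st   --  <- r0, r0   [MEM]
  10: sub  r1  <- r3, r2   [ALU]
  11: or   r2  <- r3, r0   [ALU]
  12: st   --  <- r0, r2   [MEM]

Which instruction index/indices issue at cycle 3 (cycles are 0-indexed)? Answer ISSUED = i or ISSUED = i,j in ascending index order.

#0 head=0: add.ALU i0 RAW r3
#1 head=1: xor.ALU i1 RAW r0
#2 head=2: st.MEM i2 no-port MEM/BR
#3 head=3: blt.BR;mul.MUL i3+i4 2-wide
#4 head=5: st.MEM i5 no-port MEM/MEM
#5 head=6: st.MEM i6 no-port MEM/BR
#6 head=7: bne.BR i7 no-port BR/MEM
#7 head=8: ld.MEM i8 no-port MEM/MEM
#8 head=9: st.MEM;sub.ALU i9+i10 2-wide
#9 head=11: or.ALU i11 RAW r2
#10 head=12: st.MEM i12 tail

ISSUED = 3,4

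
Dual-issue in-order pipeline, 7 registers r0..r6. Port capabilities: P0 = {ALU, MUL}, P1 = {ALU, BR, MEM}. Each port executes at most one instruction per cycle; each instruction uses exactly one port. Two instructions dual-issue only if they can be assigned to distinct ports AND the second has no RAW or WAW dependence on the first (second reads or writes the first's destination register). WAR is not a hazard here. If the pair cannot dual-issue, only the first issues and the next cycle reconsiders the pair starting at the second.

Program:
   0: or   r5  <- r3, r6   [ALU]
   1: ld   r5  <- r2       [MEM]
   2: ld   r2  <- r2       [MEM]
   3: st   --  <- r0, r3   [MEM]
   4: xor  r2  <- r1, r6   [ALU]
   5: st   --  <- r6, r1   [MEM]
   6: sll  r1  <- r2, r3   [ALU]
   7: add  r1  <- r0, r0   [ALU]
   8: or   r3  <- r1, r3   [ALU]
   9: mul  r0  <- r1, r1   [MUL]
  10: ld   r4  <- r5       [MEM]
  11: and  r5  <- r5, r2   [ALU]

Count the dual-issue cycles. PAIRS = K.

PAIRS = 4

c0: i0 or.ALU  WAW r5
c1: i1 ld.MEM  no-port MEM/MEM
c2: i2 ld.MEM  no-port MEM/MEM
c3: i3/i4 st.MEM xor.ALU  pair
c4: i5/i6 st.MEM sll.ALU  pair
c5: i7 add.ALU  RAW r1
c6: i8/i9 or.ALU mul.MUL  pair
c7: i10/i11 ld.MEM and.ALU  pair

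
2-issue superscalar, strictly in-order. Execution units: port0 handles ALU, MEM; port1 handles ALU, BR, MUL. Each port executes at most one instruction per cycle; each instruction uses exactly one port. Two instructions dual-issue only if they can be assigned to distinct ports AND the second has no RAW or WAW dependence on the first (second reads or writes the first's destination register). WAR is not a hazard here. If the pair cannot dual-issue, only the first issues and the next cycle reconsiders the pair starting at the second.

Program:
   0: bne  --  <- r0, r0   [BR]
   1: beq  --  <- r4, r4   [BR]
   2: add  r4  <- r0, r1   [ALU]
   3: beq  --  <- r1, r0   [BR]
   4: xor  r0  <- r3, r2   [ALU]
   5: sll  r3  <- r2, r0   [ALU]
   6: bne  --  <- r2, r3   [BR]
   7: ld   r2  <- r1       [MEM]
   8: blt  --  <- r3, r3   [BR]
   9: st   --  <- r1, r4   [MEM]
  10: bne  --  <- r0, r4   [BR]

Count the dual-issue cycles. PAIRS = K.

PAIRS = 4

t=0 i0:bne.BR ; no-port BR/BR
t=1 i1&i2:beq.BR/add.ALU ; dual
t=2 i3&i4:beq.BR/xor.ALU ; dual
t=3 i5:sll.ALU ; RAW r3
t=4 i6&i7:bne.BR/ld.MEM ; dual
t=5 i8&i9:blt.BR/st.MEM ; dual
t=6 i10:bne.BR ; tail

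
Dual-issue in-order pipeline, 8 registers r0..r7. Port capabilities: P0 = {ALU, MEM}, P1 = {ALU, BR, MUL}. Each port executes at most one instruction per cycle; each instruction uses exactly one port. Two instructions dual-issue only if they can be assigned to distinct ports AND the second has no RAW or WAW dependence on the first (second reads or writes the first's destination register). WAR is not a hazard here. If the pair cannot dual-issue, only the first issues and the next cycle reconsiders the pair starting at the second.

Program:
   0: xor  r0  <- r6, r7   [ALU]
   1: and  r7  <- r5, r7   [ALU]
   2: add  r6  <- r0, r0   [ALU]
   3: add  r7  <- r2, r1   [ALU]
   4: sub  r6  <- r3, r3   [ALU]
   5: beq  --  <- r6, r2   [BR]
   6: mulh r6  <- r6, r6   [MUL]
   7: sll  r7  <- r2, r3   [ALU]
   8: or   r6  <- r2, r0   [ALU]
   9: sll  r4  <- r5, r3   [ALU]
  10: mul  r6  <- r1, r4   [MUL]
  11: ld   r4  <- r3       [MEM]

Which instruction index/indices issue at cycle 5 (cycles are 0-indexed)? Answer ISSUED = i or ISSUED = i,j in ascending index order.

ISSUED = 8,9

#0 head=0: xor and i0,i1 dual
#1 head=2: add add i2,i3 dual
#2 head=4: sub i4 RAW r6
#3 head=5: beq i5 no-port BR/MUL
#4 head=6: mulh sll i6,i7 dual
#5 head=8: or sll i8,i9 dual
#6 head=10: mul ld i10,i11 dual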